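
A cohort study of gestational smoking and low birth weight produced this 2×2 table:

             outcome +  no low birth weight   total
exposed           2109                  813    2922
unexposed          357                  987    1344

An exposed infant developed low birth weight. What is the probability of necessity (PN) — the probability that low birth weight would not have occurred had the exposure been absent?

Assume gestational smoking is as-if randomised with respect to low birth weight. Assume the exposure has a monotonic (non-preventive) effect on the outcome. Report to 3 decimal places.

p₁ = P(outcome | exposed) = 2109/2922 = 0.72177
p₀ = P(outcome | unexposed) = 357/1344 = 0.26562
Under exogeneity and monotonicity, PN = (p₁ − p₀)/p₁.
PN = (0.72177 − 0.26562) / 0.72177 ≈ 0.6320

PN ≈ 0.632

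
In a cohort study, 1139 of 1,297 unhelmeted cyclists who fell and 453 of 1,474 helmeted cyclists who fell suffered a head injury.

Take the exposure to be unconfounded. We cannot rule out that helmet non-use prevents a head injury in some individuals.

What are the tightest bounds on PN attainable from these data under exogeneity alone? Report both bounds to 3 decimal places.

0.650 ≤ PN ≤ 0.789

p₁ = P(outcome | exposed) = 1139/1297 = 0.87818
p₀ = P(outcome | unexposed) = 453/1474 = 0.30733
Under exogeneity alone the bounds on PN are max{0,(p₁−p₀)/p₁} ≤ PN ≤ min{1,(1−p₀)/p₁}.
  lower = (p₁ − p₀)/p₁ = 0.57085 / 0.87818 ≈ 0.6500
  upper = min{1, (1 − p₀)/p₁} = 0.69267 / 0.87818 ≈ 0.7888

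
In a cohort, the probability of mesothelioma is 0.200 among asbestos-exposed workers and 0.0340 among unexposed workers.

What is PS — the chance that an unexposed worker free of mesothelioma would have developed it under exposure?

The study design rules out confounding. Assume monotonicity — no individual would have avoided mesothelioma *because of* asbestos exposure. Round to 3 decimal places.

PS ≈ 0.172

Let p₁ = 0.2, p₀ = 0.034.
Under exogeneity and monotonicity, PS = (p₁ − p₀) / (1 − p₀).
PS = (0.2 − 0.034) / (1 − 0.034) = 0.166 / 0.966 ≈ 0.1718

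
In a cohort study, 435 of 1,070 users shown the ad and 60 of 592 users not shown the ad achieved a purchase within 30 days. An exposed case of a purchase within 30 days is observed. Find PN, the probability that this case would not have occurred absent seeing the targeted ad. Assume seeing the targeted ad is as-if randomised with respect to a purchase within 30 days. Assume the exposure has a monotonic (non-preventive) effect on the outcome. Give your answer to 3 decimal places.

p₁ = P(outcome | exposed) = 435/1070 = 0.40654
p₀ = P(outcome | unexposed) = 60/592 = 0.10135
Under exogeneity and monotonicity, PN = (p₁ − p₀) / p₁.
PN = (0.40654 − 0.10135) / 0.40654 = 0.30519 / 0.40654 ≈ 0.7507

PN ≈ 0.751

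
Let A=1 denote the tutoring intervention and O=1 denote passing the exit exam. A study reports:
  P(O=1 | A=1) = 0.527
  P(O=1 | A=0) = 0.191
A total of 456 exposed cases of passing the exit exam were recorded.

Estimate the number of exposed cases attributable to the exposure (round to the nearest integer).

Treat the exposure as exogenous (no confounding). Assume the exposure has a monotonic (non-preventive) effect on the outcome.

Let p₁ = 0.527, p₀ = 0.191.
PN = (p₁ − p₀)/p₁ = (0.527 − 0.191) / 0.527 ≈ 0.63757.
Attributable cases ≈ PN × (exposed cases) = 0.63757 × 456 ≈ 290.73.

about 291 cases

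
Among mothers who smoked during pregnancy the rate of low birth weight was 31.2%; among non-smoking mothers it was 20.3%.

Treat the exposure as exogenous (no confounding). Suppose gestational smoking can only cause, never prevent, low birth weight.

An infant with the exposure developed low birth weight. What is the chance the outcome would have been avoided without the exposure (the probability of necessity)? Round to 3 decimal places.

p₁ = 0.312, p₀ = 0.203.
Under exogeneity and monotonicity, PN = (p₁ − p₀) / p₁.
PN = (0.312 − 0.203) / 0.312 = 0.109 / 0.312 ≈ 0.3494

PN ≈ 0.349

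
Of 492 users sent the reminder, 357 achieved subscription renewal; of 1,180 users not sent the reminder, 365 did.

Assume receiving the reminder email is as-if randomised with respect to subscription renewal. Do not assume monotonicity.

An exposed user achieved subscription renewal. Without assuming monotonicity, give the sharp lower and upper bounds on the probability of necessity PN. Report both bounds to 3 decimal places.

p₁ = P(outcome | exposed) = 357/492 = 0.72561
p₀ = P(outcome | unexposed) = 365/1180 = 0.30932
Under exogeneity alone the bounds on PN are max{0,(p₁−p₀)/p₁} ≤ PN ≤ min{1,(1−p₀)/p₁}.
  lower = (p₁ − p₀)/p₁ = 0.41629 / 0.72561 ≈ 0.5737
  upper = min{1, (1 − p₀)/p₁} = 0.69068 / 0.72561 ≈ 0.9519

0.574 ≤ PN ≤ 0.952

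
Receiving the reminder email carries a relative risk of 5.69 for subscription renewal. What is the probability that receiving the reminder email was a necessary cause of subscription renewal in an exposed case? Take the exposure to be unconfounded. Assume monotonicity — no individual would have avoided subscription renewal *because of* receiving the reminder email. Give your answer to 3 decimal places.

PN ≈ 0.824

Under exogeneity and monotonicity, PN = (RR − 1) / RR = 1 − 1/RR.
PN = (5.69 − 1) / 5.69 = 4.69 / 5.69 ≈ 0.8243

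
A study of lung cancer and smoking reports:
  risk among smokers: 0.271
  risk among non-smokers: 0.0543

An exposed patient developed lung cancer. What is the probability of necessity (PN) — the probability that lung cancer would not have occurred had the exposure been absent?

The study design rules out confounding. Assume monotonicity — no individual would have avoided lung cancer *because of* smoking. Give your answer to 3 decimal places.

Let p₁ = 0.271, p₀ = 0.0543.
Under exogeneity and monotonicity, PN = (p₁ − p₀) / p₁.
PN = (0.271 − 0.0543) / 0.271 = 0.2167 / 0.271 ≈ 0.7996

PN ≈ 0.800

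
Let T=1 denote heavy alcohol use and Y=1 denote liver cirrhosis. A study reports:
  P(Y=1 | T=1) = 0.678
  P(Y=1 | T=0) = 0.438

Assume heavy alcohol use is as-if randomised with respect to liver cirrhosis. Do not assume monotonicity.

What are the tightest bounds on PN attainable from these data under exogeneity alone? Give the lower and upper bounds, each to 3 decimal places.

0.354 ≤ PN ≤ 0.829

Let p₁ = 0.678, p₀ = 0.438.
Under exogeneity alone the bounds on PN are max{0,(p₁−p₀)/p₁} ≤ PN ≤ min{1,(1−p₀)/p₁}.
  lower = (p₁ − p₀)/p₁ = 0.24 / 0.678 ≈ 0.3540
  upper = min{1, (1 − p₀)/p₁} = 0.562 / 0.678 ≈ 0.8289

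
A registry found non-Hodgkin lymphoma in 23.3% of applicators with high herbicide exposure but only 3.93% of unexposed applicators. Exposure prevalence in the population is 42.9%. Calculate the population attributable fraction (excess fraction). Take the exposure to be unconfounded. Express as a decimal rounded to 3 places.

p₁ = 0.233, p₀ = 0.0393.
Overall risk P(Y=1) = π·p₁ + (1−π)·p₀ = 0.429×0.233 + 0.571×0.0393 = 0.1224.
Under exogeneity, PAF = [P(Y=1) − p₀] / P(Y=1).
PAF = (0.1224 − 0.0393) / 0.1224 ≈ 0.6789

PAF ≈ 0.679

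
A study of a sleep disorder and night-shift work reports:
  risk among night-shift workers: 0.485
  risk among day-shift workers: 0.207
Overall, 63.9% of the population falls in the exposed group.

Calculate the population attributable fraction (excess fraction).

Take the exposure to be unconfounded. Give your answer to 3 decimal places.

PAF ≈ 0.462

Let p₁ = 0.485, p₀ = 0.207.
Overall risk P(Y=1) = π·p₁ + (1−π)·p₀ = 0.639×0.485 + 0.361×0.207 = 0.38464.
Under exogeneity, PAF = [P(Y=1) − p₀] / P(Y=1).
PAF = (0.38464 − 0.207) / 0.38464 ≈ 0.4618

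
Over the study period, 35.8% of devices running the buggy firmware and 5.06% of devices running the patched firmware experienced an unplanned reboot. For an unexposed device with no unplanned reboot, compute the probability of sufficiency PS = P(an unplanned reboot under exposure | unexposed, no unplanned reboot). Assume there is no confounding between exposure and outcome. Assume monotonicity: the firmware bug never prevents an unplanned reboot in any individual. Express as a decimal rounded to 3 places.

PS ≈ 0.324

p₁ = 0.358, p₀ = 0.0506.
Under exogeneity and monotonicity, PS = (p₁ − p₀) / (1 − p₀).
PS = (0.358 − 0.0506) / (1 − 0.0506) = 0.3074 / 0.9494 ≈ 0.3238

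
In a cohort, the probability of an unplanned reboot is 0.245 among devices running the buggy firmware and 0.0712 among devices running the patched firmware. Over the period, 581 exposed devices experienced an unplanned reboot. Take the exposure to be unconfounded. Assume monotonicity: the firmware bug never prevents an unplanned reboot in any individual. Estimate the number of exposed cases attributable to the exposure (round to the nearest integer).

Let p₁ = 0.245, p₀ = 0.0712.
PN = (p₁ − p₀)/p₁ = (0.245 − 0.0712) / 0.245 ≈ 0.70939.
Attributable cases ≈ PN × (exposed cases) = 0.70939 × 581 ≈ 412.15.

about 412 cases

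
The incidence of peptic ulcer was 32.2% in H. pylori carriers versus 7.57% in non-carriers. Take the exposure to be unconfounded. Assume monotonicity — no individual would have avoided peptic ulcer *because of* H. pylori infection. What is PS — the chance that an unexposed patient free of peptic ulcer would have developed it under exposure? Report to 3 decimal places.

p₁ = 0.322, p₀ = 0.0757.
Under exogeneity and monotonicity, PS = (p₁ − p₀) / (1 − p₀).
PS = (0.322 − 0.0757) / (1 − 0.0757) = 0.2463 / 0.9243 ≈ 0.2665

PS ≈ 0.266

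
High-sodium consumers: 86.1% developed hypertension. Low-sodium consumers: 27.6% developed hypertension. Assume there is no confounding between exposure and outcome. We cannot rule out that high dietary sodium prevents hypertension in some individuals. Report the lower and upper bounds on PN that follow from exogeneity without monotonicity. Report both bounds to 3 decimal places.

0.679 ≤ PN ≤ 0.841

p₁ = 0.861, p₀ = 0.276.
Under exogeneity alone the bounds on PN are max{0,(p₁−p₀)/p₁} ≤ PN ≤ min{1,(1−p₀)/p₁}.
  lower = (p₁ − p₀)/p₁ = 0.585 / 0.861 ≈ 0.6794
  upper = min{1, (1 − p₀)/p₁} = 0.724 / 0.861 ≈ 0.8409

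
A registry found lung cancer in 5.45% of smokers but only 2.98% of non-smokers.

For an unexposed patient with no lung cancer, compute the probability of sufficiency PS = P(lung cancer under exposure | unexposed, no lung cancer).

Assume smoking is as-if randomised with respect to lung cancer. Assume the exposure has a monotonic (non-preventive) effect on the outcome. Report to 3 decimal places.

p₁ = 0.0545, p₀ = 0.0298.
Under exogeneity and monotonicity, PS = (p₁ − p₀) / (1 − p₀).
PS = (0.0545 − 0.0298) / (1 − 0.0298) = 0.0247 / 0.9702 ≈ 0.0255

PS ≈ 0.025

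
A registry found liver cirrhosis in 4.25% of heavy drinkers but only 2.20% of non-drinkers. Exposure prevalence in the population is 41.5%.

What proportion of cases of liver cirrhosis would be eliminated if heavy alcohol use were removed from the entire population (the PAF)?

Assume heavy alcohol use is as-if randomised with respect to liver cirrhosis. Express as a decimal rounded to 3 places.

PAF ≈ 0.279

p₁ = 0.0425, p₀ = 0.022.
Overall risk P(Y=1) = π·p₁ + (1−π)·p₀ = 0.415×0.0425 + 0.585×0.022 = 0.030507.
Under exogeneity, PAF = [P(Y=1) − p₀] / P(Y=1).
PAF = (0.030507 − 0.022) / 0.030507 ≈ 0.2789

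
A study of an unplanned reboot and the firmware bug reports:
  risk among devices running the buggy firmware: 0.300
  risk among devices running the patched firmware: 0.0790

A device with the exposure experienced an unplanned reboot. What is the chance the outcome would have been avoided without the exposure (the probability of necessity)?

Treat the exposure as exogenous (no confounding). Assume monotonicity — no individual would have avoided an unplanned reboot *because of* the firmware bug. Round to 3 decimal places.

PN ≈ 0.737

Let p₁ = 0.3, p₀ = 0.079.
Under exogeneity and monotonicity, PN = (p₁ − p₀) / p₁.
PN = (0.3 − 0.079) / 0.3 = 0.221 / 0.3 ≈ 0.7367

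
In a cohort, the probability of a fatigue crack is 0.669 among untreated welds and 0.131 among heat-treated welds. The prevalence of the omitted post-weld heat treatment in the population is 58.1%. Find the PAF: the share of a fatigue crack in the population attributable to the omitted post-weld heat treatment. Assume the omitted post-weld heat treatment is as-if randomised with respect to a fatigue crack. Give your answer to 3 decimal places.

Let p₁ = 0.669, p₀ = 0.131.
Overall risk P(Y=1) = π·p₁ + (1−π)·p₀ = 0.581×0.669 + 0.419×0.131 = 0.44358.
Under exogeneity, PAF = [P(Y=1) − p₀] / P(Y=1).
PAF = (0.44358 − 0.131) / 0.44358 ≈ 0.7047

PAF ≈ 0.705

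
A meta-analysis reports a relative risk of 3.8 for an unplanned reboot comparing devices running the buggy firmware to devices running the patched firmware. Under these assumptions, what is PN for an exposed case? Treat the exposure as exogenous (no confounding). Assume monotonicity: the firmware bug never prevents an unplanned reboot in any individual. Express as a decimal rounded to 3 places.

Under exogeneity and monotonicity, PN = (RR − 1) / RR = 1 − 1/RR.
PN = (3.8 − 1) / 3.8 = 2.8 / 3.8 ≈ 0.7368

PN ≈ 0.737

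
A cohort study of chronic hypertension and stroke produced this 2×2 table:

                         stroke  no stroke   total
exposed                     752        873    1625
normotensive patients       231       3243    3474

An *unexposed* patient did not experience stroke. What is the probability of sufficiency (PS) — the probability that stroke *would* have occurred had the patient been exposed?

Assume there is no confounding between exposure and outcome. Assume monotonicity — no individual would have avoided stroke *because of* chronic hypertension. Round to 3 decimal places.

p₁ = P(outcome | exposed) = 752/1625 = 0.46277
p₀ = P(outcome | unexposed) = 231/3474 = 0.066494
Under exogeneity and monotonicity, PS = (p₁ − p₀)/(1 − p₀).
PS = (0.46277 − 0.066494) / 0.93351 ≈ 0.4245

PS ≈ 0.425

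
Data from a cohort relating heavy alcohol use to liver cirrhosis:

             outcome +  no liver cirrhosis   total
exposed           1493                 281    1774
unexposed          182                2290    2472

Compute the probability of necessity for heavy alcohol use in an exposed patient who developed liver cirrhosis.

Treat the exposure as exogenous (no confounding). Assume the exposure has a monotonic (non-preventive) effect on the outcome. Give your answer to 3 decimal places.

PN ≈ 0.913

p₁ = P(outcome | exposed) = 1493/1774 = 0.8416
p₀ = P(outcome | unexposed) = 182/2472 = 0.073625
Under exogeneity and monotonicity, PN = (p₁ − p₀)/p₁.
PN = (0.8416 − 0.073625) / 0.8416 ≈ 0.9125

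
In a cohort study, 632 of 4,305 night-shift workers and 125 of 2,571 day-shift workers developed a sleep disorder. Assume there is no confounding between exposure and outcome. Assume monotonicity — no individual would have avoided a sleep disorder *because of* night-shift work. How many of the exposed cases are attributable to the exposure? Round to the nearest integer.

p₁ = P(outcome | exposed) = 632/4305 = 0.14681
p₀ = P(outcome | unexposed) = 125/2571 = 0.048619
PN = (p₁ − p₀)/p₁ = (0.14681 − 0.048619) / 0.14681 ≈ 0.66882.
Attributable cases ≈ PN × (exposed cases) = 0.66882 × 632 ≈ 422.69.

about 423 cases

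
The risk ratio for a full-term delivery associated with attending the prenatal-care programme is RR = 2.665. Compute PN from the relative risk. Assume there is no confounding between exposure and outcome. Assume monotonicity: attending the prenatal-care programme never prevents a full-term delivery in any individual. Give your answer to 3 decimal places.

Under exogeneity and monotonicity, PN = (RR − 1) / RR = 1 − 1/RR.
PN = (2.665 − 1) / 2.665 = 1.665 / 2.665 ≈ 0.6248

PN ≈ 0.625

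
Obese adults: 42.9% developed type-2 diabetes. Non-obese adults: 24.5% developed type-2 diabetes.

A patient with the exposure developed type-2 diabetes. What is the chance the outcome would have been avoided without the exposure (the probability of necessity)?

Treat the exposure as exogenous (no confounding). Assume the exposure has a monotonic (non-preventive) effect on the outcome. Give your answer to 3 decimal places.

p₁ = 0.429, p₀ = 0.245.
Under exogeneity and monotonicity, PN = (p₁ − p₀) / p₁.
PN = (0.429 − 0.245) / 0.429 = 0.184 / 0.429 ≈ 0.4289

PN ≈ 0.429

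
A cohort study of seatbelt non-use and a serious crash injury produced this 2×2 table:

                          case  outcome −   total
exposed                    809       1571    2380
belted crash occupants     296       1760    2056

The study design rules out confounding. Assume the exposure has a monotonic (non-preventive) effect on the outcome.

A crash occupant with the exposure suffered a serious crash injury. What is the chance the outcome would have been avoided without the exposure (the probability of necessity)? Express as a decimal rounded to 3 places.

p₁ = P(outcome | exposed) = 809/2380 = 0.33992
p₀ = P(outcome | unexposed) = 296/2056 = 0.14397
Under exogeneity and monotonicity, PN = (p₁ − p₀) / p₁.
PN = (0.33992 − 0.14397) / 0.33992 = 0.19595 / 0.33992 ≈ 0.5765

PN ≈ 0.576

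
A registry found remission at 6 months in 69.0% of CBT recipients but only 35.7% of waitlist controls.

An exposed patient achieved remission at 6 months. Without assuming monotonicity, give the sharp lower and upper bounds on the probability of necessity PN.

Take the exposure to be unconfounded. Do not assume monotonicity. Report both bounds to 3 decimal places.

p₁ = 0.69, p₀ = 0.357.
Under exogeneity alone the bounds on PN are max{0,(p₁−p₀)/p₁} ≤ PN ≤ min{1,(1−p₀)/p₁}.
  lower = (p₁ − p₀)/p₁ = 0.333 / 0.69 ≈ 0.4826
  upper = min{1, (1 − p₀)/p₁} = 0.643 / 0.69 ≈ 0.9319

0.483 ≤ PN ≤ 0.932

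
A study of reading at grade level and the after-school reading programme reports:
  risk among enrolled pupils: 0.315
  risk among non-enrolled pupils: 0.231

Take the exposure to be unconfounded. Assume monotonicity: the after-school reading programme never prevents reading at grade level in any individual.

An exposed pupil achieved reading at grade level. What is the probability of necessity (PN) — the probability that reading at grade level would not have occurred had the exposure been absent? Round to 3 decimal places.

Let p₁ = 0.315, p₀ = 0.231.
Under exogeneity and monotonicity, PN = (p₁ − p₀) / p₁.
PN = (0.315 − 0.231) / 0.315 = 0.084 / 0.315 ≈ 0.2667

PN ≈ 0.267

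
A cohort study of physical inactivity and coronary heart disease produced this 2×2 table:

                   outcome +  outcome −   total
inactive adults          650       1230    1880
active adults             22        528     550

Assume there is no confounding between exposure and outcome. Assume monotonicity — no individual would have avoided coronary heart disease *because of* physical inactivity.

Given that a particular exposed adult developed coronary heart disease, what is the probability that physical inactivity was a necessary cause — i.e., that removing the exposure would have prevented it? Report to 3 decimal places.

PN ≈ 0.884

p₁ = P(outcome | exposed) = 650/1880 = 0.34574
p₀ = P(outcome | unexposed) = 22/550 = 0.04
Under exogeneity and monotonicity, PN = (p₁ − p₀) / p₁.
PN = (0.34574 − 0.04) / 0.34574 = 0.30574 / 0.34574 ≈ 0.8843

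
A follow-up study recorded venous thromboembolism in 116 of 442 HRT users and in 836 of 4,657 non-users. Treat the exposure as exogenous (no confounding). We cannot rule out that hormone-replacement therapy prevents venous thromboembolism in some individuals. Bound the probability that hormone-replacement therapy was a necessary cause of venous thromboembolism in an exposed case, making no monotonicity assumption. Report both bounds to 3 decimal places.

0.316 ≤ PN ≤ 1.000

p₁ = P(outcome | exposed) = 116/442 = 0.26244
p₀ = P(outcome | unexposed) = 836/4657 = 0.17951
Under exogeneity alone the bounds on PN are max{0,(p₁−p₀)/p₁} ≤ PN ≤ min{1,(1−p₀)/p₁}.
  lower = (p₁ − p₀)/p₁ = 0.082929 / 0.26244 ≈ 0.3160
  upper = min{1, (1 − p₀)/p₁} = 0.82049 / 0.26244 ≈ 3.1263 → capped at 1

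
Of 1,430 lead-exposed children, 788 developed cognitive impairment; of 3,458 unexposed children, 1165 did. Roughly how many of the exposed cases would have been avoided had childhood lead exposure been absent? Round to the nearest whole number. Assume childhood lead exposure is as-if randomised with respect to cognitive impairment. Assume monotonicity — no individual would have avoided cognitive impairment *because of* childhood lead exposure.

about 306 cases

p₁ = P(outcome | exposed) = 788/1430 = 0.55105
p₀ = P(outcome | unexposed) = 1165/3458 = 0.3369
PN = (p₁ − p₀)/p₁ = (0.55105 − 0.3369) / 0.55105 ≈ 0.38862.
Attributable cases ≈ PN × (exposed cases) = 0.38862 × 788 ≈ 306.23.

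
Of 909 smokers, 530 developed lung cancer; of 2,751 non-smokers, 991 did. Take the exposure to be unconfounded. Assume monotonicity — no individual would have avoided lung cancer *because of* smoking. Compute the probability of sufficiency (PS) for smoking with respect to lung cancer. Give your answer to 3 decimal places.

PS ≈ 0.348

p₁ = P(outcome | exposed) = 530/909 = 0.58306
p₀ = P(outcome | unexposed) = 991/2751 = 0.36023
Under exogeneity and monotonicity, PS = (p₁ − p₀) / (1 − p₀).
PS = (0.58306 − 0.36023) / (1 − 0.36023) = 0.22283 / 0.63977 ≈ 0.3483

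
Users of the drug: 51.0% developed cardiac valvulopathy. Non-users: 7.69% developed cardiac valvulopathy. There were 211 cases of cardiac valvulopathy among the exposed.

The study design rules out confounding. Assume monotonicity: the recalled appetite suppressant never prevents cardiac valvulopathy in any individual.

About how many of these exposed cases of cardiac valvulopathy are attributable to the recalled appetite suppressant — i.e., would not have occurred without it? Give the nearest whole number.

p₁ = 0.51, p₀ = 0.0769.
PN = (p₁ − p₀)/p₁ = (0.51 − 0.0769) / 0.51 ≈ 0.84922.
Attributable cases ≈ PN × (exposed cases) = 0.84922 × 211 ≈ 179.18.

about 179 cases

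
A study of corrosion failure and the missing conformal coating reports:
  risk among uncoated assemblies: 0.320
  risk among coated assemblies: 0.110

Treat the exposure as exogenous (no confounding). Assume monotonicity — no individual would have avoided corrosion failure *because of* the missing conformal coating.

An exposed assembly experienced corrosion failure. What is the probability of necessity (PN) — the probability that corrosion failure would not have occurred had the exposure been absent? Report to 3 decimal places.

PN ≈ 0.656

Let p₁ = 0.32, p₀ = 0.11.
Under exogeneity and monotonicity, PN = (p₁ − p₀) / p₁.
PN = (0.32 − 0.11) / 0.32 = 0.21 / 0.32 ≈ 0.6562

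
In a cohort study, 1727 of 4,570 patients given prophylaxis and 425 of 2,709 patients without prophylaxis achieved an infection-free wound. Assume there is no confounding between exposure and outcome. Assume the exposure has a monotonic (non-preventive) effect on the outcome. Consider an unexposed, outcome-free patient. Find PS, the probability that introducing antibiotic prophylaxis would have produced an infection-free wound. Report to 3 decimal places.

PS ≈ 0.262

p₁ = P(outcome | exposed) = 1727/4570 = 0.3779
p₀ = P(outcome | unexposed) = 425/2709 = 0.15688
Under exogeneity and monotonicity, PS = (p₁ − p₀) / (1 − p₀).
PS = (0.3779 − 0.15688) / (1 − 0.15688) = 0.22101 / 0.84312 ≈ 0.2621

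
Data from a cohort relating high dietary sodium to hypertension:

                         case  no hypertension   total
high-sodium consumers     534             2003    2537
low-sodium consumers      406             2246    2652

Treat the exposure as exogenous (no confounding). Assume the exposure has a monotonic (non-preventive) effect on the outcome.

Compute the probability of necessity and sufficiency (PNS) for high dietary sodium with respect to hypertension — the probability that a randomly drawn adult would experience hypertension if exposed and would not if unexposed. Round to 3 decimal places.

p₁ = P(outcome | exposed) = 534/2537 = 0.21048
p₀ = P(outcome | unexposed) = 406/2652 = 0.15309
Under exogeneity and monotonicity, PNS = p₁ − p₀.
PNS = 0.21048 − 0.15309 = 0.057393

PNS ≈ 0.057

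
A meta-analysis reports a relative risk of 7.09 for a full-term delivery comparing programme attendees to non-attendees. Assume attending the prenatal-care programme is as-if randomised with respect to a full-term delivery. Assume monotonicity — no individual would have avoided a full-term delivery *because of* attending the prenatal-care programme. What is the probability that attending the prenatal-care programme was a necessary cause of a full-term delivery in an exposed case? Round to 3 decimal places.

PN ≈ 0.859

Under exogeneity and monotonicity, PN = (RR − 1) / RR = 1 − 1/RR.
PN = (7.09 − 1) / 7.09 = 6.09 / 7.09 ≈ 0.8590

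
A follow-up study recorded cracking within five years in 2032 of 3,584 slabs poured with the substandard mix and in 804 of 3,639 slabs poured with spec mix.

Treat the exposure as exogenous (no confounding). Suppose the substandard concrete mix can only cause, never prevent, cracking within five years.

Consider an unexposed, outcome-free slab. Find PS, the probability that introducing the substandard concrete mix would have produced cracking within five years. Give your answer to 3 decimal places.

PS ≈ 0.444

p₁ = P(outcome | exposed) = 2032/3584 = 0.56696
p₀ = P(outcome | unexposed) = 804/3639 = 0.22094
Under exogeneity and monotonicity, PS = (p₁ − p₀) / (1 − p₀).
PS = (0.56696 − 0.22094) / (1 − 0.22094) = 0.34602 / 0.77906 ≈ 0.4442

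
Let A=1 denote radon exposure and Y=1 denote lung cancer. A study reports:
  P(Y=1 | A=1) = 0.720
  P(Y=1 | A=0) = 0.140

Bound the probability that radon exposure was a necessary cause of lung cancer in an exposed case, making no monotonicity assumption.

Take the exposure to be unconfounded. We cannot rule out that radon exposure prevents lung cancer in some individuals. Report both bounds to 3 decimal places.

0.806 ≤ PN ≤ 1.000

Let p₁ = 0.72, p₀ = 0.14.
Under exogeneity alone the bounds on PN are max{0,(p₁−p₀)/p₁} ≤ PN ≤ min{1,(1−p₀)/p₁}.
  lower = (p₁ − p₀)/p₁ = 0.58 / 0.72 ≈ 0.8056
  upper = min{1, (1 − p₀)/p₁} = 0.86 / 0.72 ≈ 1.1944 → capped at 1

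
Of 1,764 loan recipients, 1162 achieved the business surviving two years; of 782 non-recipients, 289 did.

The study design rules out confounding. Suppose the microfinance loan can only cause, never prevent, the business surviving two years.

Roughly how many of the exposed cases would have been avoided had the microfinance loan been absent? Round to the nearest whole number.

p₁ = P(outcome | exposed) = 1162/1764 = 0.65873
p₀ = P(outcome | unexposed) = 289/782 = 0.36957
PN = (p₁ − p₀)/p₁ = (0.65873 − 0.36957) / 0.65873 ≈ 0.43897.
Attributable cases ≈ PN × (exposed cases) = 0.43897 × 1162 ≈ 510.09.

about 510 cases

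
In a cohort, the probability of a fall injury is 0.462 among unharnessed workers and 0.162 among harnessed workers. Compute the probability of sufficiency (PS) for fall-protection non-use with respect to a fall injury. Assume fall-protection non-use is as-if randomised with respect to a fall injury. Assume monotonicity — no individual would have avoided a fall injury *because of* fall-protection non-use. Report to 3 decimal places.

PS ≈ 0.358

Let p₁ = 0.462, p₀ = 0.162.
Under exogeneity and monotonicity, PS = (p₁ − p₀) / (1 − p₀).
PS = (0.462 − 0.162) / (1 − 0.162) = 0.3 / 0.838 ≈ 0.3580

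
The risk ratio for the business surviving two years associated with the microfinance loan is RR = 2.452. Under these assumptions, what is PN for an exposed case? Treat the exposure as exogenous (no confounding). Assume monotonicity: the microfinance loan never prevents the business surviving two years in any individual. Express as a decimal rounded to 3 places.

Under exogeneity and monotonicity, PN = (RR − 1) / RR = 1 − 1/RR.
PN = (2.452 − 1) / 2.452 = 1.452 / 2.452 ≈ 0.5922

PN ≈ 0.592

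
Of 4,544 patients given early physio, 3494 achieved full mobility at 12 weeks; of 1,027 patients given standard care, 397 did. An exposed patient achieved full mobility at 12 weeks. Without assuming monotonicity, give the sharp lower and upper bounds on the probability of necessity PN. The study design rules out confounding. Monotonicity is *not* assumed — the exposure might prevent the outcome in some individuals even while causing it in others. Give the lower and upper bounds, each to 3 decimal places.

0.497 ≤ PN ≤ 0.798

p₁ = P(outcome | exposed) = 3494/4544 = 0.76893
p₀ = P(outcome | unexposed) = 397/1027 = 0.38656
Under exogeneity alone the bounds on PN are max{0,(p₁−p₀)/p₁} ≤ PN ≤ min{1,(1−p₀)/p₁}.
  lower = (p₁ − p₀)/p₁ = 0.38236 / 0.76893 ≈ 0.4973
  upper = min{1, (1 − p₀)/p₁} = 0.61344 / 0.76893 ≈ 0.7978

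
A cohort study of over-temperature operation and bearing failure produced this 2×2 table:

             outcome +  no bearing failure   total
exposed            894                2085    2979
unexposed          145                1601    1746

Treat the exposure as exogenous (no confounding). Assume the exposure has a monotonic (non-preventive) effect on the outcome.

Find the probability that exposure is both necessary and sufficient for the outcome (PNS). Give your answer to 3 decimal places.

PNS ≈ 0.217

p₁ = P(outcome | exposed) = 894/2979 = 0.3001
p₀ = P(outcome | unexposed) = 145/1746 = 0.083047
Under exogeneity and monotonicity, PNS = p₁ − p₀.
PNS = 0.3001 − 0.083047 = 0.21705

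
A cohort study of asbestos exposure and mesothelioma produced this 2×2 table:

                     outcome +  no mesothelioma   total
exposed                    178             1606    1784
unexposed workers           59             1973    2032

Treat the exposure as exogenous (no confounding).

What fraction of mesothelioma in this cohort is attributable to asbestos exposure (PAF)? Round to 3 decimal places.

p₁ = P(outcome | exposed) = 178/1784 = 0.099776
p₀ = P(outcome | unexposed) = 59/2032 = 0.029035
Exposure prevalence π = 1784/3816 = 0.46751; overall risk P(Y=1) = 0.062107.
Under exogeneity, PAF = [P(Y=1) − p₀]/P(Y=1).
PAF = (0.062107 − 0.029035) / 0.062107 ≈ 0.5325

PAF ≈ 0.532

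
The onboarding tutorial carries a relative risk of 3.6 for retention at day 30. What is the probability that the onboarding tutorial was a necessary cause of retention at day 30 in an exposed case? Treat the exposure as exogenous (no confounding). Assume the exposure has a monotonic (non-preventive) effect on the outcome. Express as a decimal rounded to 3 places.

Under exogeneity and monotonicity, PN = (RR − 1) / RR = 1 − 1/RR.
PN = (3.6 − 1) / 3.6 = 2.6 / 3.6 ≈ 0.7222

PN ≈ 0.722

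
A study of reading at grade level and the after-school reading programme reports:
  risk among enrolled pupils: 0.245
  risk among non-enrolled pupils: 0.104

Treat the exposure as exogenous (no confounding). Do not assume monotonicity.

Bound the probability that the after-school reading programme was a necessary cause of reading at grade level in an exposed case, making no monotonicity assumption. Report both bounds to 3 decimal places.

0.576 ≤ PN ≤ 1.000

Let p₁ = 0.245, p₀ = 0.104.
Under exogeneity alone the bounds on PN are max{0,(p₁−p₀)/p₁} ≤ PN ≤ min{1,(1−p₀)/p₁}.
  lower = (p₁ − p₀)/p₁ = 0.141 / 0.245 ≈ 0.5755
  upper = min{1, (1 − p₀)/p₁} = 0.896 / 0.245 ≈ 3.6571 → capped at 1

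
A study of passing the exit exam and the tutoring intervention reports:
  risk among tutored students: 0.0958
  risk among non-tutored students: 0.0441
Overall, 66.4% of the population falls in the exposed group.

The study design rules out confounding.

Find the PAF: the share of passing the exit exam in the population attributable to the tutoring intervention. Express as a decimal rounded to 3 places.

PAF ≈ 0.438

Let p₁ = 0.0958, p₀ = 0.0441.
Overall risk P(Y=1) = π·p₁ + (1−π)·p₀ = 0.664×0.0958 + 0.336×0.0441 = 0.078429.
Under exogeneity, PAF = [P(Y=1) − p₀] / P(Y=1).
PAF = (0.078429 − 0.0441) / 0.078429 ≈ 0.4377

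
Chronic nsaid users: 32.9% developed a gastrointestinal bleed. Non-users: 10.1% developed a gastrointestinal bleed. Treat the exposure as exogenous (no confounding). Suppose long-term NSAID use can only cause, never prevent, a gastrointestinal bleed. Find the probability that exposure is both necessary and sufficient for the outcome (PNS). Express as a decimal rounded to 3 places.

p₁ = 0.329, p₀ = 0.101.
Under exogeneity and monotonicity, PNS = p₁ − p₀.
PNS = 0.329 − 0.101 = 0.228

PNS ≈ 0.228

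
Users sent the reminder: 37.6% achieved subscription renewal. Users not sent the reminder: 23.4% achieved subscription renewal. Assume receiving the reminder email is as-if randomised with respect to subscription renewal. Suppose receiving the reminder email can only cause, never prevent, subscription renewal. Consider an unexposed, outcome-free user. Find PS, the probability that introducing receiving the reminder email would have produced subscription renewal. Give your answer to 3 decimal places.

PS ≈ 0.185

p₁ = 0.376, p₀ = 0.234.
Under exogeneity and monotonicity, PS = (p₁ − p₀) / (1 − p₀).
PS = (0.376 − 0.234) / (1 − 0.234) = 0.142 / 0.766 ≈ 0.1854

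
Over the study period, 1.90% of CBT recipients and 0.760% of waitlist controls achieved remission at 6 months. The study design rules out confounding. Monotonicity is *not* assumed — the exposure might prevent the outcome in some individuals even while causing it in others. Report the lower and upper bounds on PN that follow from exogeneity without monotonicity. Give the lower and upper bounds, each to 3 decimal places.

p₁ = 0.019, p₀ = 0.0076.
Under exogeneity alone the bounds on PN are max{0,(p₁−p₀)/p₁} ≤ PN ≤ min{1,(1−p₀)/p₁}.
  lower = (p₁ − p₀)/p₁ = 0.0114 / 0.019 ≈ 0.6000
  upper = min{1, (1 − p₀)/p₁} = 0.9924 / 0.019 ≈ 52.2316 → capped at 1

0.600 ≤ PN ≤ 1.000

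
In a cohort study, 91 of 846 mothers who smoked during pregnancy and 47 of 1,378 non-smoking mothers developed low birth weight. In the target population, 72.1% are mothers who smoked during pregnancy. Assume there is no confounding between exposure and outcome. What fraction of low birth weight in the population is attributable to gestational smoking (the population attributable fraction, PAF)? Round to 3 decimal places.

p₁ = P(outcome | exposed) = 91/846 = 0.10757
p₀ = P(outcome | unexposed) = 47/1378 = 0.034107
Overall risk P(Y=1) = π·p₁ + (1−π)·p₀ = 0.721×0.10757 + 0.279×0.034107 = 0.08707.
Under exogeneity, PAF = [P(Y=1) − p₀] / P(Y=1).
PAF = (0.08707 − 0.034107) / 0.08707 ≈ 0.6083

PAF ≈ 0.608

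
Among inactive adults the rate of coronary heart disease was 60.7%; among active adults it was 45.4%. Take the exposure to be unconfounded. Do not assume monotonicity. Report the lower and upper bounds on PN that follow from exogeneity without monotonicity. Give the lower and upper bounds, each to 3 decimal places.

p₁ = 0.607, p₀ = 0.454.
Under exogeneity alone the bounds on PN are max{0,(p₁−p₀)/p₁} ≤ PN ≤ min{1,(1−p₀)/p₁}.
  lower = (p₁ − p₀)/p₁ = 0.153 / 0.607 ≈ 0.2521
  upper = min{1, (1 − p₀)/p₁} = 0.546 / 0.607 ≈ 0.8995

0.252 ≤ PN ≤ 0.900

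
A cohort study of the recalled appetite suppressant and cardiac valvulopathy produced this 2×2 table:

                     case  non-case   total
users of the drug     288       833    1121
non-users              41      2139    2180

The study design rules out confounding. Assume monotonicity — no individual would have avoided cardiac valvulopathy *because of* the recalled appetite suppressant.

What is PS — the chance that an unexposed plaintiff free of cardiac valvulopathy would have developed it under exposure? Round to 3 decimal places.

PS ≈ 0.243

p₁ = P(outcome | exposed) = 288/1121 = 0.25691
p₀ = P(outcome | unexposed) = 41/2180 = 0.018807
Under exogeneity and monotonicity, PS = (p₁ − p₀)/(1 − p₀).
PS = (0.25691 − 0.018807) / 0.98119 ≈ 0.2427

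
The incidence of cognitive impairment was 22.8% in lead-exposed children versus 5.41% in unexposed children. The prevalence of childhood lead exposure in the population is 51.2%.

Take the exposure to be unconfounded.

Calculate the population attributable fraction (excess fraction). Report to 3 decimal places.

PAF ≈ 0.622

p₁ = 0.228, p₀ = 0.0541.
Overall risk P(Y=1) = π·p₁ + (1−π)·p₀ = 0.512×0.228 + 0.488×0.0541 = 0.14314.
Under exogeneity, PAF = [P(Y=1) − p₀] / P(Y=1).
PAF = (0.14314 − 0.0541) / 0.14314 ≈ 0.6220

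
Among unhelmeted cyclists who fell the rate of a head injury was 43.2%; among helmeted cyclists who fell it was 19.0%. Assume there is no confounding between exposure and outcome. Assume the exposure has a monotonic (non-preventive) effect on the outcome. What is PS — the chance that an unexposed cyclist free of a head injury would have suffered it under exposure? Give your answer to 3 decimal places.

PS ≈ 0.299

p₁ = 0.432, p₀ = 0.19.
Under exogeneity and monotonicity, PS = (p₁ − p₀) / (1 − p₀).
PS = (0.432 − 0.19) / (1 − 0.19) = 0.242 / 0.81 ≈ 0.2988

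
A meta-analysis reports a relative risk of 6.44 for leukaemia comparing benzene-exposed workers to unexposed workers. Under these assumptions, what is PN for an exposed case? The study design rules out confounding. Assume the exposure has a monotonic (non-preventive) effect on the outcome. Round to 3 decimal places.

PN ≈ 0.845

Under exogeneity and monotonicity, PN = (RR − 1) / RR = 1 − 1/RR.
PN = (6.44 − 1) / 6.44 = 5.44 / 6.44 ≈ 0.8447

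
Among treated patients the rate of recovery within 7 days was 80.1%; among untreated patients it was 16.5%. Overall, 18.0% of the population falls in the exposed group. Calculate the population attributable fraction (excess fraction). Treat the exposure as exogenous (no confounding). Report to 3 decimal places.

p₁ = 0.801, p₀ = 0.165.
Overall risk P(Y=1) = π·p₁ + (1−π)·p₀ = 0.18×0.801 + 0.82×0.165 = 0.27948.
Under exogeneity, PAF = [P(Y=1) − p₀] / P(Y=1).
PAF = (0.27948 − 0.165) / 0.27948 ≈ 0.4096

PAF ≈ 0.410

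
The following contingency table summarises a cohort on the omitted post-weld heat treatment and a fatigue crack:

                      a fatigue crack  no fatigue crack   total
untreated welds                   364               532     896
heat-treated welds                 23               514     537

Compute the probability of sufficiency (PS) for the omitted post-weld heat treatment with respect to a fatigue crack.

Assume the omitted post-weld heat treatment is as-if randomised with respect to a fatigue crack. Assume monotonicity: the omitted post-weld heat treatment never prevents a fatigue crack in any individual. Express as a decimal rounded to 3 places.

PS ≈ 0.380

p₁ = P(outcome | exposed) = 364/896 = 0.40625
p₀ = P(outcome | unexposed) = 23/537 = 0.042831
Under exogeneity and monotonicity, PS = (p₁ − p₀)/(1 − p₀).
PS = (0.40625 − 0.042831) / 0.95717 ≈ 0.3797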